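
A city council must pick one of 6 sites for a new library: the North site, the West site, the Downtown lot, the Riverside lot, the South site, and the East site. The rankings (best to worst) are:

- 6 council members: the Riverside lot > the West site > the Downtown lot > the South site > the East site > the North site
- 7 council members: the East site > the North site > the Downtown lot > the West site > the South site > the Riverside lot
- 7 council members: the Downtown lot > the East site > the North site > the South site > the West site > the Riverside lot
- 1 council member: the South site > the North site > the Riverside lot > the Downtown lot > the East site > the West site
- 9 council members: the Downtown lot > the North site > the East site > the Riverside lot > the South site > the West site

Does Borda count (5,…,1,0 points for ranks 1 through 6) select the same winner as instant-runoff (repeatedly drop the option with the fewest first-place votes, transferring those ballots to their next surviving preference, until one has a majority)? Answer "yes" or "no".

yes

Borda — scores: the North site 89, the West site 45, the Downtown lot 121, the Riverside lot 51, the South site 47, the East site 97. Winner: the Downtown lot.
Instant-runoff — R1 the North site 0, the West site 0, the Downtown lot 16, the Riverside lot 6, the South site 1, the East site 7 (the Downtown lot winner). Winner: the Downtown lot.
The two methods agree.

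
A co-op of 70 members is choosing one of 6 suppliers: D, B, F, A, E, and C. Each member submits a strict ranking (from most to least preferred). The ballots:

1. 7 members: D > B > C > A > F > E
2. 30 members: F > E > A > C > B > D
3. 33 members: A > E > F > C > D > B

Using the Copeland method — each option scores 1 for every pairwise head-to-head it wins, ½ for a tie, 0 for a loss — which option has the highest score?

D: beats B; loses to F, A, E, and C → score 1.
B: loses to D, F, A, E, and C → score 0.
F: beats D, B, E, and C; loses to A → score 4.
A: beats D, B, F, E, and C → score 5.
E: beats D, B, and C; loses to F and A → score 3.
C: beats D and B; loses to F, A, and E → score 2.
A has the best pairwise record.

A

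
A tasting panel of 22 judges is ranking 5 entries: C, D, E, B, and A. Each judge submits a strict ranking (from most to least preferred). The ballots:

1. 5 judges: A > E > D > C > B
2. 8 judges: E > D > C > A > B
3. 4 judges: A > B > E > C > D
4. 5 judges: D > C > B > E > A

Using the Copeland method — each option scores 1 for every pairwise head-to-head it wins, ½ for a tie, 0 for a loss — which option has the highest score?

E

C: beats B and A; loses to D and E → score 2.
D: beats C, B, and A; loses to E → score 3.
E: beats C, D, B, and A → score 4.
B: loses to C, D, E, and A → score 0.
A: beats B; loses to C, D, and E → score 1.
E has the best pairwise record.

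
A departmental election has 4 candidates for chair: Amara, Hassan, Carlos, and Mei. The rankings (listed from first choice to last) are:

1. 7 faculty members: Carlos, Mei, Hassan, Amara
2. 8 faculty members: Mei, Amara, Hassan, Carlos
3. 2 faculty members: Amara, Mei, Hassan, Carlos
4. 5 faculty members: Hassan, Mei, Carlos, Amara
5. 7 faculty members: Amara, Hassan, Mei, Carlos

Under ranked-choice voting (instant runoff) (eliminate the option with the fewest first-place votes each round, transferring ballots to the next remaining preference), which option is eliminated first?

Hassan

Round 1: Amara 9, Hassan 5, Carlos 7, Mei 8. Eliminate Hassan.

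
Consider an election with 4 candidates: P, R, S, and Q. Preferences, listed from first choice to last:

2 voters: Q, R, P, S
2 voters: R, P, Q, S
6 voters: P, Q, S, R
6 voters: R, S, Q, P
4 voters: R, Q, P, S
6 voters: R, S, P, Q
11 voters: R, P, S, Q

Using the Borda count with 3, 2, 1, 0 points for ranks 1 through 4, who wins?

R

P: 2·1 + 2·2 + 6·3 + 6·0 + 4·1 + 6·1 + 11·2 = 56
R: 2·2 + 2·3 + 6·0 + 6·3 + 4·3 + 6·3 + 11·3 = 91
S: 2·0 + 2·0 + 6·1 + 6·2 + 4·0 + 6·2 + 11·1 = 41
Q: 2·3 + 2·1 + 6·2 + 6·1 + 4·2 + 6·0 + 11·0 = 34
R has the highest Borda score (91).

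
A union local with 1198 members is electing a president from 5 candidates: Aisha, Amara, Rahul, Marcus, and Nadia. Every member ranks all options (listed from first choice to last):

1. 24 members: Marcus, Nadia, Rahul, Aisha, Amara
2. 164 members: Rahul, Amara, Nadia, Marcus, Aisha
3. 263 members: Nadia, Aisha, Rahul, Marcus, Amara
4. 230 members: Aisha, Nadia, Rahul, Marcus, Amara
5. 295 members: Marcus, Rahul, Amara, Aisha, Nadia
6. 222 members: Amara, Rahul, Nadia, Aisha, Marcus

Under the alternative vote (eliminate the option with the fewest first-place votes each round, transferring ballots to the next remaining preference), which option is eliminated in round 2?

Round 1: Aisha 230, Amara 222, Rahul 164, Marcus 319, Nadia 263. Eliminate Rahul.
Round 2: Aisha 230, Amara 386, Marcus 319, Nadia 263. Eliminate Aisha.

Aisha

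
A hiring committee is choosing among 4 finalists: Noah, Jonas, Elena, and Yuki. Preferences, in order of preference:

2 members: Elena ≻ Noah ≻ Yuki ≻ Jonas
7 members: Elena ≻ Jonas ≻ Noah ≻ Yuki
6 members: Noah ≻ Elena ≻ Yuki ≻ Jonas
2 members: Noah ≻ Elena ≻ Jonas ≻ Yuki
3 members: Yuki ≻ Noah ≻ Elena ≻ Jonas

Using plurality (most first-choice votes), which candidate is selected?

First-place votes: Noah 8, Jonas 0, Elena 9, Yuki 3.
Elena has the most first-place votes.

Elena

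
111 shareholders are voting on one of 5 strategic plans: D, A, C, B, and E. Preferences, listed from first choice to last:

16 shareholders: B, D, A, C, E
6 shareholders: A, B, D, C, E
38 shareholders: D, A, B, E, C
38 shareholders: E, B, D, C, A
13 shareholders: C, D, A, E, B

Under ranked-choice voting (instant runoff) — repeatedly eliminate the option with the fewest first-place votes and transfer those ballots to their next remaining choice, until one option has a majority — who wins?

D

Round 1: D 38, A 6, C 13, B 16, E 38. Eliminate A.
Round 2: D 38, C 13, B 22, E 38. Eliminate C.
Round 3: D 51, B 22, E 38. Eliminate B.
Round 4: D 73, E 38. D has a majority.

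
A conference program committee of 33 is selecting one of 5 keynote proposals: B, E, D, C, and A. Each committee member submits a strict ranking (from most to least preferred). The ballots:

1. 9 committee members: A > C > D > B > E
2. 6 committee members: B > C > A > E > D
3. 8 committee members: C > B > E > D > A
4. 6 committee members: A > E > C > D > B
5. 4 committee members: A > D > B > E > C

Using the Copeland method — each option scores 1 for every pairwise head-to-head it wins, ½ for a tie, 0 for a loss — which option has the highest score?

A

B: beats E; loses to D, C, and A → score 1.
E: beats D; loses to B, C, and A → score 1.
D: beats B; loses to E, C, and A → score 1.
C: beats B, E, and D; loses to A → score 3.
A: beats B, E, D, and C → score 4.
A has the best pairwise record.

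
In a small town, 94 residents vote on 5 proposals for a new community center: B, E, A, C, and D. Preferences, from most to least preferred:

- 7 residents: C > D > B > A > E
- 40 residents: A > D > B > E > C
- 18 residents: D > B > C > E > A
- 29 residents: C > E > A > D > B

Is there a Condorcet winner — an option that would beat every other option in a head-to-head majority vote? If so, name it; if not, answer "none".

Checking pairwise contests:
A beats B 69–25.
B beats E 65–29.
C beats A 54–40.
B beats C 58–36.
A beats D 69–25.
Every option loses at least one head-to-head, so there is no Condorcet winner.

none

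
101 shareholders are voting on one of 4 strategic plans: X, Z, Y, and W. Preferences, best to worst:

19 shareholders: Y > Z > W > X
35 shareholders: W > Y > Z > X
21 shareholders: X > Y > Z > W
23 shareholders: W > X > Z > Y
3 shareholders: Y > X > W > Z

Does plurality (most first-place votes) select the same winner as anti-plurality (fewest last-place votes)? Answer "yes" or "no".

Plurality — first-place votes: X 21, Z 0, Y 22, W 58. Winner: W.
Anti-plurality — last-place votes: X 54, Z 3, Y 23, W 21. Winner: Z.
The two methods disagree.

no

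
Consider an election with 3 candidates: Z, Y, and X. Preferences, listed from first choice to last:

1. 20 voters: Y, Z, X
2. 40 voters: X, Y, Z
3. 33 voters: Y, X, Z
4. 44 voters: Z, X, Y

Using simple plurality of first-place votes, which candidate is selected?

Y

First-place votes: Z 44, Y 53, X 40.
Y has the most first-place votes.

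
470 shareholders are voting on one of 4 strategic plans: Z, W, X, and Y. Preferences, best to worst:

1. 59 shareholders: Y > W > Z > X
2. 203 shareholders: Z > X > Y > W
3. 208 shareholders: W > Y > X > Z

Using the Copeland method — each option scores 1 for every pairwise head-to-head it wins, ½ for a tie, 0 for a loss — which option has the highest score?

Z: beats X; loses to W and Y → score 1.
W: beats Z and X; loses to Y → score 2.
X: loses to Z, W, and Y → score 0.
Y: beats Z, W, and X → score 3.
Y has the best pairwise record.

Y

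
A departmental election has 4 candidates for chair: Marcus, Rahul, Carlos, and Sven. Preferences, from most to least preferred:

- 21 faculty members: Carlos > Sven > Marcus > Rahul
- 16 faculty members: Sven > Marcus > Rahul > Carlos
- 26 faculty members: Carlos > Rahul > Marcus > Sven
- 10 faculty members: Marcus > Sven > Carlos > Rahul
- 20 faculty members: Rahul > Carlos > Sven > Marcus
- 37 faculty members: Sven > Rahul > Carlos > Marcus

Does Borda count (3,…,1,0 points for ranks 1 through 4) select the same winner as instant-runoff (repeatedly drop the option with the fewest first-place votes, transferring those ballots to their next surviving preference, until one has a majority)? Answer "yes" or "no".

Borda — scores: Marcus 109, Rahul 202, Carlos 228, Sven 241. Winner: Sven.
Instant-runoff — R1 Marcus 10, Rahul 20, Carlos 47, Sven 53 (Marcus out); R2 Rahul 20, Carlos 47, Sven 63 (Rahul out); R3 Carlos 67, Sven 63 (Carlos winner). Winner: Carlos.
The two methods disagree.

no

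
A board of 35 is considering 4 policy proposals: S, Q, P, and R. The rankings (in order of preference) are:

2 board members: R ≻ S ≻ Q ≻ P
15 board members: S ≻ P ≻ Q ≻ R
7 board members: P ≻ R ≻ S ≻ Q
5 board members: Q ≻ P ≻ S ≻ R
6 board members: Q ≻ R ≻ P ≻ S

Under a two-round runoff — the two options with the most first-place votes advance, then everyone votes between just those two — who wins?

S

Round 1 first-place votes: S 15, Q 11, P 7, R 2.
S and Q advance.
Runoff: S is preferred to Q by 24 voters; Q by 11.
S wins the runoff.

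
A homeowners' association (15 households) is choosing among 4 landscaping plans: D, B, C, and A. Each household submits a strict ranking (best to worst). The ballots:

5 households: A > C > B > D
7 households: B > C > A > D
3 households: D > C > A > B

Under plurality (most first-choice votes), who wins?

B

First-place votes: D 3, B 7, C 0, A 5.
B has the most first-place votes.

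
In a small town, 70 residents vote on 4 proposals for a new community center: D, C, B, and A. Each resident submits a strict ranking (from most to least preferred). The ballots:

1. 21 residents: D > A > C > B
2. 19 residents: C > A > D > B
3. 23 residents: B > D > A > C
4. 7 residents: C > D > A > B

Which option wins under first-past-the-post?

First-place votes: D 21, C 26, B 23, A 0.
C has the most first-place votes.

C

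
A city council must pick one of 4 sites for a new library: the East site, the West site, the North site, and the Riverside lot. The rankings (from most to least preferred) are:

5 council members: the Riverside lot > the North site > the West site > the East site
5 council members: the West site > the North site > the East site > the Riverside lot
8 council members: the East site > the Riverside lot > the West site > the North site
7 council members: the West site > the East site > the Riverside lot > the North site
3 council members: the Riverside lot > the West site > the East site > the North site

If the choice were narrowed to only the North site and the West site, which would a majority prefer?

Voters preferring the North site to the West site: 5; preferring the West site to the North site: 23.
the West site wins the head-to-head.

the West site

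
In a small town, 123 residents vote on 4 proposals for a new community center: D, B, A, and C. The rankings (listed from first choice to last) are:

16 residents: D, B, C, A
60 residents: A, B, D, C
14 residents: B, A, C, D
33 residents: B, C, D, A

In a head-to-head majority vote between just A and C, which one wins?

A

Voters preferring A to C: 74; preferring C to A: 49.
A wins the head-to-head.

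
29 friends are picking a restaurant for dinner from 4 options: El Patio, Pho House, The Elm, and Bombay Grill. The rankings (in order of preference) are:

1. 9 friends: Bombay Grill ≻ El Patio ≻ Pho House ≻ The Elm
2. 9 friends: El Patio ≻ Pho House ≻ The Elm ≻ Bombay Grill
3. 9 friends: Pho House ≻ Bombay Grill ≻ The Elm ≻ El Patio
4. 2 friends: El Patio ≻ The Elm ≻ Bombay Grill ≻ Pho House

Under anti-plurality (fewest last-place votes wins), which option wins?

Pho House

Last-place votes: El Patio 9, Pho House 2, The Elm 9, Bombay Grill 9.
Pho House is ranked last by the fewest voters, so Pho House wins.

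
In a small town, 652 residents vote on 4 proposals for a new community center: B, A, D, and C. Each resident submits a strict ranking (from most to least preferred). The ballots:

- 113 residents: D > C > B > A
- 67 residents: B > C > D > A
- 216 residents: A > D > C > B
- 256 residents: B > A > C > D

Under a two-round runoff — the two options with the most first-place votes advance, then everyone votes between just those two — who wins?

B

Round 1 first-place votes: B 323, A 216, D 113, C 0.
B and A advance.
Runoff: B is preferred to A by 436 voters; A by 216.
B wins the runoff.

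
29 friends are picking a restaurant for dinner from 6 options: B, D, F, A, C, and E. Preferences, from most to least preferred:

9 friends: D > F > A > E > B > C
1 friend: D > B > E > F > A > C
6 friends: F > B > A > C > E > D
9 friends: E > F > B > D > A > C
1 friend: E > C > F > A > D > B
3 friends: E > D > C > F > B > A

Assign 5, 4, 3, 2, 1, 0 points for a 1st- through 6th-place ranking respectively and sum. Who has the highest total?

F

B: 9·1 + 1·4 + 6·4 + 9·3 + 1·0 + 3·1 = 67
D: 9·5 + 1·5 + 6·0 + 9·2 + 1·1 + 3·4 = 81
F: 9·4 + 1·2 + 6·5 + 9·4 + 1·3 + 3·2 = 113
A: 9·3 + 1·1 + 6·3 + 9·1 + 1·2 + 3·0 = 57
C: 9·0 + 1·0 + 6·2 + 9·0 + 1·4 + 3·3 = 25
E: 9·2 + 1·3 + 6·1 + 9·5 + 1·5 + 3·5 = 92
F has the highest Borda score (113).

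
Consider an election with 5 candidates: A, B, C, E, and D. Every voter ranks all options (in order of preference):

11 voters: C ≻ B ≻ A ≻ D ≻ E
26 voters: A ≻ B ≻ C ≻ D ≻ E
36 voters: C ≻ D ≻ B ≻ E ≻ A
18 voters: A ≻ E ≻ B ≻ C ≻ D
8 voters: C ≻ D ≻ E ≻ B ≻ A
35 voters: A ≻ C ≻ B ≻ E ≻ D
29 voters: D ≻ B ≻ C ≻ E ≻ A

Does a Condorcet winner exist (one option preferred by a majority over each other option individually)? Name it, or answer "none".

C vs A: 84–79 for C.
C vs B: 90–73 for C.
C vs E: 145–18 for C.
C vs D: 134–29 for C.
C beats every other option head-to-head.

C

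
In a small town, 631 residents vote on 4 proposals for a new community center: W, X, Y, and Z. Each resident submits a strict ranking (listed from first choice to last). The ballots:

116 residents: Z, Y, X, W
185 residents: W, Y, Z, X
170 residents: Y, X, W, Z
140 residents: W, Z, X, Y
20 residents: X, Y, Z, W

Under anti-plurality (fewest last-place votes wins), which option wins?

Last-place votes: W 136, X 185, Y 140, Z 170.
W is ranked last by the fewest voters, so W wins.

W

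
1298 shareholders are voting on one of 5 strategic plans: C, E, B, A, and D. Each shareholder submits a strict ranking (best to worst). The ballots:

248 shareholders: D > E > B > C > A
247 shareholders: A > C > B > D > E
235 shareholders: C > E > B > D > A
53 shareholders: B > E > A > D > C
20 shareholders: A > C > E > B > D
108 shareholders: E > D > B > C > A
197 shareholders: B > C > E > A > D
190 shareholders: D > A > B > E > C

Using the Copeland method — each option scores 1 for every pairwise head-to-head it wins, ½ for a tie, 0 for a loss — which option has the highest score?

C: beats E, A, and D; loses to B → score 3.
E: beats A; loses to C, B, and D → score 1.
B: beats C, E, A, and D → score 4.
A: loses to C, E, B, and D → score 0.
D: beats E and A; loses to C and B → score 2.
B has the best pairwise record.

B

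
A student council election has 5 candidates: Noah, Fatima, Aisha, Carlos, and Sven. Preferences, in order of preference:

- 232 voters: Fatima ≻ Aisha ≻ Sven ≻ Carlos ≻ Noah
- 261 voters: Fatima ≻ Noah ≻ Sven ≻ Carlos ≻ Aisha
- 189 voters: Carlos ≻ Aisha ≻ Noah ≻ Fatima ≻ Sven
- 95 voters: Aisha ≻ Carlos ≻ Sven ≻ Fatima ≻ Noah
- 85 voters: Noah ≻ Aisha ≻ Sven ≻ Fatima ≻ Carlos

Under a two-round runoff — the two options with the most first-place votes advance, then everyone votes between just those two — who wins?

Round 1 first-place votes: Noah 85, Fatima 493, Aisha 95, Carlos 189, Sven 0.
Fatima and Carlos advance.
Runoff: Fatima is preferred to Carlos by 578 voters; Carlos by 284.
Fatima wins the runoff.

Fatima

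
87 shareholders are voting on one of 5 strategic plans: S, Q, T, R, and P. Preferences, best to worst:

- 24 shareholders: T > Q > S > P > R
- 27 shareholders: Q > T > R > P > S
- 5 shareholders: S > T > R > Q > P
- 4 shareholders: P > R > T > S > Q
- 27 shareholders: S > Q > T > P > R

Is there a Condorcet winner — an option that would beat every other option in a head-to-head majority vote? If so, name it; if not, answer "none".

Q vs S: 51–36 for Q.
Q vs T: 54–33 for Q.
Q vs R: 78–9 for Q.
Q vs P: 83–4 for Q.
Q beats every other option head-to-head.

Q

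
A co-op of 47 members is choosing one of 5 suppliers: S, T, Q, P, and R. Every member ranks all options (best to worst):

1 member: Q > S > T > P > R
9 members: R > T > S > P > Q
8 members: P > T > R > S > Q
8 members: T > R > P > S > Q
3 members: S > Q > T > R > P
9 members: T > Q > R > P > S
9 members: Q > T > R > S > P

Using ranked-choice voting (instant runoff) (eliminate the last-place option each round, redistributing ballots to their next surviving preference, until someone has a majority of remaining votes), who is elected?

T

Round 1: S 3, T 17, Q 10, P 8, R 9. Eliminate S.
Round 2: T 17, Q 13, P 8, R 9. Eliminate P.
Round 3: T 25, Q 13, R 9. T has a majority.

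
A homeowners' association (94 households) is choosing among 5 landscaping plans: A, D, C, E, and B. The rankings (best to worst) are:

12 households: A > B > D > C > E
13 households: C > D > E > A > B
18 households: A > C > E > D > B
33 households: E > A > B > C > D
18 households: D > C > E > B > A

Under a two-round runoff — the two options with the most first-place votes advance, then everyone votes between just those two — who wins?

E

Round 1 first-place votes: A 30, D 18, C 13, E 33, B 0.
E and A advance.
Runoff: E is preferred to A by 64 voters; A by 30.
E wins the runoff.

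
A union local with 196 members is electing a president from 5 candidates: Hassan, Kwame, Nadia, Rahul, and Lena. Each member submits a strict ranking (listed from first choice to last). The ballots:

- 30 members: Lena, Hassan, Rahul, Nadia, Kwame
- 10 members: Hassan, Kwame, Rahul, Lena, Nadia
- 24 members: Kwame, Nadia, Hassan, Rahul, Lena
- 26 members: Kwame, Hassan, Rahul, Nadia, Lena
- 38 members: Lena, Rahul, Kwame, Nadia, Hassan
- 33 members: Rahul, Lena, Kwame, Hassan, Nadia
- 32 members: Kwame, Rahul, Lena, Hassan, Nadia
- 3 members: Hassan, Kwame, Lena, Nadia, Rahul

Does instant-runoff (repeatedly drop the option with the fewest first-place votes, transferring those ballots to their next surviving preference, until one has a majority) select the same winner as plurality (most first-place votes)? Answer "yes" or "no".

no

Instant-runoff — R1 Hassan 13, Kwame 82, Nadia 0, Rahul 33, Lena 68 (Nadia out); R2 Hassan 13, Kwame 82, Rahul 33, Lena 68 (Hassan out); R3 Kwame 95, Rahul 33, Lena 68 (Rahul out); R4 Kwame 95, Lena 101 (Lena winner). Winner: Lena.
Plurality — first-place votes: Hassan 13, Kwame 82, Nadia 0, Rahul 33, Lena 68. Winner: Kwame.
The two methods disagree.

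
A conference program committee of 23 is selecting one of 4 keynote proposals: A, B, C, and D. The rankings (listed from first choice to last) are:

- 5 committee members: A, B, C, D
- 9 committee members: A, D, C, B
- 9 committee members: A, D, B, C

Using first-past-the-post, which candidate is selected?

A

First-place votes: A 23, B 0, C 0, D 0.
A has the most first-place votes.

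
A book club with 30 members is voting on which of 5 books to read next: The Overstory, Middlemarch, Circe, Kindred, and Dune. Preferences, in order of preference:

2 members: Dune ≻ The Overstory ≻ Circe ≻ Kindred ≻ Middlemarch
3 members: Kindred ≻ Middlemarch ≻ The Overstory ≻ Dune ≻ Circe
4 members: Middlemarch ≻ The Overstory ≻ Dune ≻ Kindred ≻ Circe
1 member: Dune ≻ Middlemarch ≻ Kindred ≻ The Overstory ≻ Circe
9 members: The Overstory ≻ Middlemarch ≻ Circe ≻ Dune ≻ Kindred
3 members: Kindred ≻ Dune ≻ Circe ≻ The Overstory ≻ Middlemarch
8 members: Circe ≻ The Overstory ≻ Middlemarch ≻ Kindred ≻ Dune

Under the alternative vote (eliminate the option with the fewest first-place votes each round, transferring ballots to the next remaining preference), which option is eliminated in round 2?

Middlemarch

Round 1: The Overstory 9, Middlemarch 4, Circe 8, Kindred 6, Dune 3. Eliminate Dune.
Round 2: The Overstory 11, Middlemarch 5, Circe 8, Kindred 6. Eliminate Middlemarch.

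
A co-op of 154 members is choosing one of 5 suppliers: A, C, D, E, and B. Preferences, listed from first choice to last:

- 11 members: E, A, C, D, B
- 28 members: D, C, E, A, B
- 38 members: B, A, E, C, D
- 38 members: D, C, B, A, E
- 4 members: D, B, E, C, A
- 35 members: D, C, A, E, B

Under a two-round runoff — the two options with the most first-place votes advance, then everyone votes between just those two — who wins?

Round 1 first-place votes: A 0, C 0, D 105, E 11, B 38.
D and B advance.
Runoff: D is preferred to B by 116 voters; B by 38.
D wins the runoff.

D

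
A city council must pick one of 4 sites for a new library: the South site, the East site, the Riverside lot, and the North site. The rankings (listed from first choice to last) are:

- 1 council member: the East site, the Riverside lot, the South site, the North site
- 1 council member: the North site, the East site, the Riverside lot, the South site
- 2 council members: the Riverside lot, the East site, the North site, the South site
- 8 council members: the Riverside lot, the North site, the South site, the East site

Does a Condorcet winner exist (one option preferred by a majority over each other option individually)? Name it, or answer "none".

the Riverside lot

the Riverside lot vs the South site: 12–0 for the Riverside lot.
the Riverside lot vs the East site: 10–2 for the Riverside lot.
the Riverside lot vs the North site: 11–1 for the Riverside lot.
the Riverside lot beats every other option head-to-head.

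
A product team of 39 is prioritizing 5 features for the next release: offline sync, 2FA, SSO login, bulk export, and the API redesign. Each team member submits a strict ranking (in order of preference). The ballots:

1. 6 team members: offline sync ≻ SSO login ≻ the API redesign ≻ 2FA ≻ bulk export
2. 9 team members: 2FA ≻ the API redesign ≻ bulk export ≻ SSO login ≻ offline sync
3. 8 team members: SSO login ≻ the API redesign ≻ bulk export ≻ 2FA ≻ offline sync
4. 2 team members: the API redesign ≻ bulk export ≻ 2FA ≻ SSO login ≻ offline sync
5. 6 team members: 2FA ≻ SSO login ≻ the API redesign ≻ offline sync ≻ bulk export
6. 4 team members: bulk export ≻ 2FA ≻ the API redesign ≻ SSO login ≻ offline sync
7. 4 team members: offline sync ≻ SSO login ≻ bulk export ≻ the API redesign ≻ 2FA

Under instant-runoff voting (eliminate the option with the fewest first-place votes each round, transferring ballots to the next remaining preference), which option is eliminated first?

the API redesign

Round 1: offline sync 10, 2FA 15, SSO login 8, bulk export 4, the API redesign 2. Eliminate the API redesign.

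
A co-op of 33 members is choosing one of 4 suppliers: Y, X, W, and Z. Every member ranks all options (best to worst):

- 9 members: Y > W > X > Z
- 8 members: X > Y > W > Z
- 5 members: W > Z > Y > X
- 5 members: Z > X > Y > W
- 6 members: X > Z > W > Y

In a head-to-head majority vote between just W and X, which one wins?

Voters preferring W to X: 14; preferring X to W: 19.
X wins the head-to-head.

X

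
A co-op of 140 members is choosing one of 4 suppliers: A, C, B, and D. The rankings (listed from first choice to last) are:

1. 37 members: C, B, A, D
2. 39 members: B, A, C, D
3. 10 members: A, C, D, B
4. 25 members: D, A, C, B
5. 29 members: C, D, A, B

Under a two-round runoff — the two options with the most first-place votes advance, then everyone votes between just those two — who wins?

Round 1 first-place votes: A 10, C 66, B 39, D 25.
C and B advance.
Runoff: C is preferred to B by 101 voters; B by 39.
C wins the runoff.

C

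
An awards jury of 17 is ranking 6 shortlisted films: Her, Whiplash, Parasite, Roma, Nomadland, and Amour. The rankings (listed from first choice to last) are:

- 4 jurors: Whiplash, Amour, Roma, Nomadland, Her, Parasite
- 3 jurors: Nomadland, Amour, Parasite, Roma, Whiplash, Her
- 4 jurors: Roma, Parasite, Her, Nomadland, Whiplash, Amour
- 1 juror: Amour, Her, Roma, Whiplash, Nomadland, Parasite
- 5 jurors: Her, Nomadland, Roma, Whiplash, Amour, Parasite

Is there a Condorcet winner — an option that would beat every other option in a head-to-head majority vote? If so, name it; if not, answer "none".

Roma vs Her: 11–6 for Roma.
Roma vs Whiplash: 13–4 for Roma.
Roma vs Parasite: 14–3 for Roma.
Roma vs Nomadland: 9–8 for Roma.
Roma vs Amour: 9–8 for Roma.
Roma beats every other option head-to-head.

Roma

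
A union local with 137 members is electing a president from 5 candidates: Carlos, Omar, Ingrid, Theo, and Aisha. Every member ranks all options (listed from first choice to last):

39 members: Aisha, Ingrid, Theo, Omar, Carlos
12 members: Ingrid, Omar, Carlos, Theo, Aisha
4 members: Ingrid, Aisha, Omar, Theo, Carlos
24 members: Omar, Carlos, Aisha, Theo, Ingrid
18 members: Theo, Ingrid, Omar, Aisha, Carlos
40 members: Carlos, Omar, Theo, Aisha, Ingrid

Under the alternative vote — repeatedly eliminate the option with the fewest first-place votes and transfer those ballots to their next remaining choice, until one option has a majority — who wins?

Round 1: Carlos 40, Omar 24, Ingrid 16, Theo 18, Aisha 39. Eliminate Ingrid.
Round 2: Carlos 40, Omar 36, Theo 18, Aisha 43. Eliminate Theo.
Round 3: Carlos 40, Omar 54, Aisha 43. Eliminate Carlos.
Round 4: Omar 94, Aisha 43. Omar has a majority.

Omar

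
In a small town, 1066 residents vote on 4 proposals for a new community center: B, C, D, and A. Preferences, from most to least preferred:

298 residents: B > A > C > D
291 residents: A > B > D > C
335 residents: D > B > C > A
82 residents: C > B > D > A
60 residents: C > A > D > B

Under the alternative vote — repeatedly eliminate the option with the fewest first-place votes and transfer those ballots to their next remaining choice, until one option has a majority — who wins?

B

Round 1: B 298, C 142, D 335, A 291. Eliminate C.
Round 2: B 380, D 335, A 351. Eliminate D.
Round 3: B 715, A 351. B has a majority.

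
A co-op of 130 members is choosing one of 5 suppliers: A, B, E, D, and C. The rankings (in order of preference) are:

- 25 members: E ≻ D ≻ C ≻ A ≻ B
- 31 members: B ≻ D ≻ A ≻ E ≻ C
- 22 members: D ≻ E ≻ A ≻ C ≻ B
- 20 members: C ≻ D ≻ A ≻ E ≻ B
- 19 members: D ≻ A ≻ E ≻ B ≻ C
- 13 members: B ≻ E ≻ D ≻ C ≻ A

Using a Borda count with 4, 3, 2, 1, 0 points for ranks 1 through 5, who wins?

D

A: 25·1 + 31·2 + 22·2 + 20·2 + 19·3 + 13·0 = 228
B: 25·0 + 31·4 + 22·0 + 20·0 + 19·1 + 13·4 = 195
E: 25·4 + 31·1 + 22·3 + 20·1 + 19·2 + 13·3 = 294
D: 25·3 + 31·3 + 22·4 + 20·3 + 19·4 + 13·2 = 418
C: 25·2 + 31·0 + 22·1 + 20·4 + 19·0 + 13·1 = 165
D has the highest Borda score (418).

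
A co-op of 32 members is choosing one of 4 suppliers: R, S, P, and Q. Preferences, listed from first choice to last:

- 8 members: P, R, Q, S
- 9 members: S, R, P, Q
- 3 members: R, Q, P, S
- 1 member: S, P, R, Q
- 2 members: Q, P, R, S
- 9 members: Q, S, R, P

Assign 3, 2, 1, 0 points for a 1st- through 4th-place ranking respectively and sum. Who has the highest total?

R: 8·2 + 9·2 + 3·3 + 1·1 + 2·1 + 9·1 = 55
S: 8·0 + 9·3 + 3·0 + 1·3 + 2·0 + 9·2 = 48
P: 8·3 + 9·1 + 3·1 + 1·2 + 2·2 + 9·0 = 42
Q: 8·1 + 9·0 + 3·2 + 1·0 + 2·3 + 9·3 = 47
R has the highest Borda score (55).

R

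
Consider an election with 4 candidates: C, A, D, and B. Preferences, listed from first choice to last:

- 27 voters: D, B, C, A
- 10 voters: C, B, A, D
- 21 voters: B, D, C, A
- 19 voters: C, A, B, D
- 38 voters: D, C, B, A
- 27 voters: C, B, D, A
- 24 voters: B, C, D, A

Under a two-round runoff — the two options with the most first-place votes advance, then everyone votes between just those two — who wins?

D

Round 1 first-place votes: C 56, A 0, D 65, B 45.
D and C advance.
Runoff: D is preferred to C by 86 voters; C by 80.
D wins the runoff.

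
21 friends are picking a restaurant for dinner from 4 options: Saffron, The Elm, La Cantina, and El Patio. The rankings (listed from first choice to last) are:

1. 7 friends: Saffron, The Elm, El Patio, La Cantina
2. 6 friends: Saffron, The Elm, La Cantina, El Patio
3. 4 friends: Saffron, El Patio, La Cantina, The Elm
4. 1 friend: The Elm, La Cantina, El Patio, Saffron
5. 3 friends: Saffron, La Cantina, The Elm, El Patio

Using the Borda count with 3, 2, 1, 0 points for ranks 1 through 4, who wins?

Saffron: 7·3 + 6·3 + 4·3 + 1·0 + 3·3 = 60
The Elm: 7·2 + 6·2 + 4·0 + 1·3 + 3·1 = 32
La Cantina: 7·0 + 6·1 + 4·1 + 1·2 + 3·2 = 18
El Patio: 7·1 + 6·0 + 4·2 + 1·1 + 3·0 = 16
Saffron has the highest Borda score (60).

Saffron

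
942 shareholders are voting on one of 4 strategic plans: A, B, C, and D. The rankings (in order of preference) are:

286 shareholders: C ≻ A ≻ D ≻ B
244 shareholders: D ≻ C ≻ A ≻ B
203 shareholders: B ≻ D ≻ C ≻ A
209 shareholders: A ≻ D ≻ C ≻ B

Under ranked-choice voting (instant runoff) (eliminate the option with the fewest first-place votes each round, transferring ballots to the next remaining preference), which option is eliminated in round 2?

Round 1: A 209, B 203, C 286, D 244. Eliminate B.
Round 2: A 209, C 286, D 447. Eliminate A.

A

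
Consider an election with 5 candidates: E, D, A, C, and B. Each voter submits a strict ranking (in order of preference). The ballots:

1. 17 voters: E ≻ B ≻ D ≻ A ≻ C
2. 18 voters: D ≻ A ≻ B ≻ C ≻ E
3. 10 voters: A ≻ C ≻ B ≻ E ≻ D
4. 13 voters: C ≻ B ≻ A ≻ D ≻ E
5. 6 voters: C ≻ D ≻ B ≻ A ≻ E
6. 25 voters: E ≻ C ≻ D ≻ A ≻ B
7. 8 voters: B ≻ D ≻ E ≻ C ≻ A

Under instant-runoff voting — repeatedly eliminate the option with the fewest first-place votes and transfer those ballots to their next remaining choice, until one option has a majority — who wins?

Round 1: E 42, D 18, A 10, C 19, B 8. Eliminate B.
Round 2: E 42, D 26, A 10, C 19. Eliminate A.
Round 3: E 42, D 26, C 29. Eliminate D.
Round 4: E 50, C 47. E has a majority.

E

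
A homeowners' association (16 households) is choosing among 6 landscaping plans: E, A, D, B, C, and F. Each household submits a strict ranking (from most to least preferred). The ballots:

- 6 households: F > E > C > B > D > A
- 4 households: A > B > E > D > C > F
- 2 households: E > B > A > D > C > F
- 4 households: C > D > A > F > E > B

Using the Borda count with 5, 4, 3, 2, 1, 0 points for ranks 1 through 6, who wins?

E

E: 6·4 + 4·3 + 2·5 + 4·1 = 50
A: 6·0 + 4·5 + 2·3 + 4·3 = 38
D: 6·1 + 4·2 + 2·2 + 4·4 = 34
B: 6·2 + 4·4 + 2·4 + 4·0 = 36
C: 6·3 + 4·1 + 2·1 + 4·5 = 44
F: 6·5 + 4·0 + 2·0 + 4·2 = 38
E has the highest Borda score (50).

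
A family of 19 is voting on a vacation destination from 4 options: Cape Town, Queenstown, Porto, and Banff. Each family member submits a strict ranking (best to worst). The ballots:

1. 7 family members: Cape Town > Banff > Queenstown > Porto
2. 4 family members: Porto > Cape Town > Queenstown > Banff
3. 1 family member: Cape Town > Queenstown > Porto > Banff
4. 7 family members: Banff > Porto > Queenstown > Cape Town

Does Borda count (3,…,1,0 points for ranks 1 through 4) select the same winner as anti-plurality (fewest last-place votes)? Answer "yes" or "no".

Borda — scores: Cape Town 32, Queenstown 20, Porto 27, Banff 35. Winner: Banff.
Anti-plurality — last-place votes: Cape Town 7, Queenstown 0, Porto 7, Banff 5. Winner: Queenstown.
The two methods disagree.

no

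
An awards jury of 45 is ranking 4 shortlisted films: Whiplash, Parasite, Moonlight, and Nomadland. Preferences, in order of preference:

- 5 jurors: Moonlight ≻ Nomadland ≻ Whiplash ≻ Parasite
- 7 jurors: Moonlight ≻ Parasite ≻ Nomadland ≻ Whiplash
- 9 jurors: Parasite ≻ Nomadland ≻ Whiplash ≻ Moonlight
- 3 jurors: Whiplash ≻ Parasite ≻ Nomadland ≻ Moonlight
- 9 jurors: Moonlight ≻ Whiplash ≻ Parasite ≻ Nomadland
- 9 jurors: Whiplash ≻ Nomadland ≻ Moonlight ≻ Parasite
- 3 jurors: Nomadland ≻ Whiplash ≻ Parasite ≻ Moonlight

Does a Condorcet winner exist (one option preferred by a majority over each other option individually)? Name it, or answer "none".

none

Checking pairwise contests:
Nomadland beats Whiplash 24–21.
Whiplash beats Parasite 29–16.
Whiplash beats Moonlight 24–21.
Parasite beats Nomadland 28–17.
Every option loses at least one head-to-head, so there is no Condorcet winner.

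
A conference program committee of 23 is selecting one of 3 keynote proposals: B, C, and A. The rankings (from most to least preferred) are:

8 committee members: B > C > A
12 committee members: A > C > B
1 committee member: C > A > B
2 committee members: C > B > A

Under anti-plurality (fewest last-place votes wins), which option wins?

C

Last-place votes: B 13, C 0, A 10.
C is ranked last by the fewest voters, so C wins.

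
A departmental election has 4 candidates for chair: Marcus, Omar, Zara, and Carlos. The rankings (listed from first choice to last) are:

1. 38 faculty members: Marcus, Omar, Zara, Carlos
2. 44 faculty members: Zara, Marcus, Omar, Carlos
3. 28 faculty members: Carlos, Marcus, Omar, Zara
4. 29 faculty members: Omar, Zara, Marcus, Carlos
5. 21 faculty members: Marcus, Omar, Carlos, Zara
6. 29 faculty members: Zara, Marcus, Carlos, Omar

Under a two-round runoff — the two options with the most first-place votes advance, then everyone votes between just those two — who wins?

Zara

Round 1 first-place votes: Marcus 59, Omar 29, Zara 73, Carlos 28.
Zara and Marcus advance.
Runoff: Zara is preferred to Marcus by 102 voters; Marcus by 87.
Zara wins the runoff.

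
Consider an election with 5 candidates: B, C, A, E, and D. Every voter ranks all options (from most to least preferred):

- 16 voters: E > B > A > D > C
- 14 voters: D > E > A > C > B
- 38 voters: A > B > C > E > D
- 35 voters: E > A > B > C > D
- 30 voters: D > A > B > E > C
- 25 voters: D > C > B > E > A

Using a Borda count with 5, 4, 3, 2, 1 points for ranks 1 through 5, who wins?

A

B: 16·4 + 14·1 + 38·4 + 35·3 + 30·3 + 25·3 = 500
C: 16·1 + 14·2 + 38·3 + 35·2 + 30·1 + 25·4 = 358
A: 16·3 + 14·3 + 38·5 + 35·4 + 30·4 + 25·1 = 565
E: 16·5 + 14·4 + 38·2 + 35·5 + 30·2 + 25·2 = 497
D: 16·2 + 14·5 + 38·1 + 35·1 + 30·5 + 25·5 = 450
A has the highest Borda score (565).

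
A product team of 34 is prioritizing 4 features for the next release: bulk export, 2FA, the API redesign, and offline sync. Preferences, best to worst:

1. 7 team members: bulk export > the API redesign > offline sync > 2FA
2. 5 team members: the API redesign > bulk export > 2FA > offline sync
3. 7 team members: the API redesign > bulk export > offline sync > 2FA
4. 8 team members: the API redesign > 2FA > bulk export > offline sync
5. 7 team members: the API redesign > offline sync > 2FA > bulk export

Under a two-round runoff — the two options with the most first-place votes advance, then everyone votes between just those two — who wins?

Round 1 first-place votes: bulk export 7, 2FA 0, the API redesign 27, offline sync 0.
the API redesign and bulk export advance.
Runoff: the API redesign is preferred to bulk export by 27 voters; bulk export by 7.
the API redesign wins the runoff.

the API redesign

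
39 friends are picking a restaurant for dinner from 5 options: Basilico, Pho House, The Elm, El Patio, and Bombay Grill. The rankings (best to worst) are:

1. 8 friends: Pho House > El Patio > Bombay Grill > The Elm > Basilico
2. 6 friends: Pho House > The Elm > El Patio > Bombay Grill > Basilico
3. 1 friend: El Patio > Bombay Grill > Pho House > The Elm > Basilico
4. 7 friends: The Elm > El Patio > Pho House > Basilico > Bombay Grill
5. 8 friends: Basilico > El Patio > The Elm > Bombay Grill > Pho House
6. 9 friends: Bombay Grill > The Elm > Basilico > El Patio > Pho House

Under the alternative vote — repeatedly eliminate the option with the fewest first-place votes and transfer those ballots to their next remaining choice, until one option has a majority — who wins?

Round 1: Basilico 8, Pho House 14, The Elm 7, El Patio 1, Bombay Grill 9. Eliminate El Patio.
Round 2: Basilico 8, Pho House 14, The Elm 7, Bombay Grill 10. Eliminate The Elm.
Round 3: Basilico 8, Pho House 21, Bombay Grill 10. Pho House has a majority.

Pho House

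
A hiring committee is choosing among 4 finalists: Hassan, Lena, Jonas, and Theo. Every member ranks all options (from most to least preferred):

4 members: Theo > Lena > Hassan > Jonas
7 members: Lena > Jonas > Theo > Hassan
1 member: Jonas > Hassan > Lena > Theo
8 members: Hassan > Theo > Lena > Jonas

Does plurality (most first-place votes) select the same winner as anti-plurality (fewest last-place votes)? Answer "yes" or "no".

no

Plurality — first-place votes: Hassan 8, Lena 7, Jonas 1, Theo 4. Winner: Hassan.
Anti-plurality — last-place votes: Hassan 7, Lena 0, Jonas 12, Theo 1. Winner: Lena.
The two methods disagree.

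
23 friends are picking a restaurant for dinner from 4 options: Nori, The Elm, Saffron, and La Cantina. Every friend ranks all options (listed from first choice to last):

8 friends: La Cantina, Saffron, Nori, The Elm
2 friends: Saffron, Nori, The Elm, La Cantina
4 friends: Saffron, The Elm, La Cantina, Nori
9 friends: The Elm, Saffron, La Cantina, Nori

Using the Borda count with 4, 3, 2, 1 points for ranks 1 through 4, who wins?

Saffron

Nori: 8·2 + 2·3 + 4·1 + 9·1 = 35
The Elm: 8·1 + 2·2 + 4·3 + 9·4 = 60
Saffron: 8·3 + 2·4 + 4·4 + 9·3 = 75
La Cantina: 8·4 + 2·1 + 4·2 + 9·2 = 60
Saffron has the highest Borda score (75).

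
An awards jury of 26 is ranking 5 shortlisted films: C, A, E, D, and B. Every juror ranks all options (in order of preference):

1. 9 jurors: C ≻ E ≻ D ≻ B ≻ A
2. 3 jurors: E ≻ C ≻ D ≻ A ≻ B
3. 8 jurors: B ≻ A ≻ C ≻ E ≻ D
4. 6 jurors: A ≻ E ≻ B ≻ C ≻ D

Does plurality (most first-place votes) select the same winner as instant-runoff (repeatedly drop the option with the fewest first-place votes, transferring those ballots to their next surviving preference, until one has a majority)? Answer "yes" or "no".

no

Plurality — first-place votes: C 9, A 6, E 3, D 0, B 8. Winner: C.
Instant-runoff — R1 C 9, A 6, E 3, D 0, B 8 (D out); R2 C 9, A 6, E 3, B 8 (E out); R3 C 12, A 6, B 8 (A out); R4 C 12, B 14 (B winner). Winner: B.
The two methods disagree.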